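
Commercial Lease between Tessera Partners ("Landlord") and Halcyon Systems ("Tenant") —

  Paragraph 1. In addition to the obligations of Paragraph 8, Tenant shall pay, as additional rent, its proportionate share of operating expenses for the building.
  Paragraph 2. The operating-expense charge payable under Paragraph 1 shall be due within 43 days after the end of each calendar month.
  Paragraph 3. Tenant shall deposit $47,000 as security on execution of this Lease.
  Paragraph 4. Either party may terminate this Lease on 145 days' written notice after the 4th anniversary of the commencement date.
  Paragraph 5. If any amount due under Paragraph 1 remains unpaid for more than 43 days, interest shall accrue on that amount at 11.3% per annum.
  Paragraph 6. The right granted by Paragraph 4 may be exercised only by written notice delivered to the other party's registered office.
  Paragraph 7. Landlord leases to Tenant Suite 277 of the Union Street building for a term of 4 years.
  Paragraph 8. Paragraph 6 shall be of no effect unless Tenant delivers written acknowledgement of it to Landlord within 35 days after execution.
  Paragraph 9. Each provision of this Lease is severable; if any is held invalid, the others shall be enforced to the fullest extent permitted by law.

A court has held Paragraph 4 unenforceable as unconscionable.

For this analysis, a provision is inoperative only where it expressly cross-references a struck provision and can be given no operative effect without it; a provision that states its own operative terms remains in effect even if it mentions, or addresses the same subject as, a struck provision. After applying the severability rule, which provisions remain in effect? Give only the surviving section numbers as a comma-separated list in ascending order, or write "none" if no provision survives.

Paragraph 4 is struck. The only function of Paragraph 6 is the notice requirement for Paragraph 4, so it cannot stand once Paragraph 4 is removed. Paragraph 8 has no operative effect of its own apart from Paragraph 6 and is therefore inoperative. Paragraph 1 mentions Paragraph 8 but its own obligation stands independently of Paragraph 8, so Paragraph 1 is not affected. Under the severability clause in Paragraph 9, the remaining provisions continue in force. Paragraph 1, Paragraph 2, Paragraph 3, Paragraph 5, Paragraph 7, and Paragraph 9 remain in effect.

1, 2, 3, 5, 7, 9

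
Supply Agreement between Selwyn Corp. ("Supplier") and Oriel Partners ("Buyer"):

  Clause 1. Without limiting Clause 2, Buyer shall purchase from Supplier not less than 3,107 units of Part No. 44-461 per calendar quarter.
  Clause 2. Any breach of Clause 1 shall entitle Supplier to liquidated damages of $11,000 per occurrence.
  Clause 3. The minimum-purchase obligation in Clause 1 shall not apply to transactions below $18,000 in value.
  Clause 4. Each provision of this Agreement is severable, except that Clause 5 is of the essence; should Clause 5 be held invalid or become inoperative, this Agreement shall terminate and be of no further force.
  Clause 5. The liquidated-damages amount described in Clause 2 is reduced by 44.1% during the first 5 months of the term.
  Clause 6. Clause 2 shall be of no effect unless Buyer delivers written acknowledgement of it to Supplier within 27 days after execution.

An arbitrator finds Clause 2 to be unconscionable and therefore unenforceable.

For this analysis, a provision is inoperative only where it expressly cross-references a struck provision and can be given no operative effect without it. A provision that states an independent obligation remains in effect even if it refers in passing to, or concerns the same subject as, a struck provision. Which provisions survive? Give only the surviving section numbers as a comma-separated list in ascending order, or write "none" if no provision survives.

Clause 2 is struck. Clause 5 operates only by reference to Clause 2, so it falls with Clause 2. The only function of Clause 6 is the acknowledgement condition for Clause 2, so it cannot stand once Clause 2 is removed. Clause 4 makes Clause 5 an essential term, and Clause 5 has been rendered inoperative by the cascade; under Clause 4, the entire Agreement is therefore void. No provision of the Agreement survives.

none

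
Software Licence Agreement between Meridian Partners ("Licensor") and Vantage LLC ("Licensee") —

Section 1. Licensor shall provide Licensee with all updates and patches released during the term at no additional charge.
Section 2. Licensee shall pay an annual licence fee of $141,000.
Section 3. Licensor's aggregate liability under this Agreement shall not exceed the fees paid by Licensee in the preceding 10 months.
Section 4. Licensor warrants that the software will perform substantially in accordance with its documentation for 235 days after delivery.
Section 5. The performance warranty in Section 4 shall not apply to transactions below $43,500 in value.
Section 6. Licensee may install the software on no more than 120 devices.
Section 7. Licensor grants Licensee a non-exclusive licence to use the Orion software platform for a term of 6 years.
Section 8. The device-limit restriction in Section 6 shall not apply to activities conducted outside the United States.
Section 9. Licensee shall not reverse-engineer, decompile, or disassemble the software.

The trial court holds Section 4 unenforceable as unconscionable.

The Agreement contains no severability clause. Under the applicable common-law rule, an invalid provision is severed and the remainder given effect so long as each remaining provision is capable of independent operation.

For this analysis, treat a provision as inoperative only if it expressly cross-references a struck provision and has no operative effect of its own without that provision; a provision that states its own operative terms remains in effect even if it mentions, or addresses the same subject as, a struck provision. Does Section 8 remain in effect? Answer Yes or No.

Section 4 is struck. The whole of Section 5 is the carve-out from the performance warranty, defined by reference to Section 4, so Section 5 cannot stand once Section 4 is removed. Under the stated default rule, only provisions that cannot operate independently fall away; the rest are enforced. The provisions still in force are Section 1, Section 2, Section 3, Section 6, Section 7, Section 8, and Section 9. Section 8 is among the surviving provisions, so the answer is yes.

Yes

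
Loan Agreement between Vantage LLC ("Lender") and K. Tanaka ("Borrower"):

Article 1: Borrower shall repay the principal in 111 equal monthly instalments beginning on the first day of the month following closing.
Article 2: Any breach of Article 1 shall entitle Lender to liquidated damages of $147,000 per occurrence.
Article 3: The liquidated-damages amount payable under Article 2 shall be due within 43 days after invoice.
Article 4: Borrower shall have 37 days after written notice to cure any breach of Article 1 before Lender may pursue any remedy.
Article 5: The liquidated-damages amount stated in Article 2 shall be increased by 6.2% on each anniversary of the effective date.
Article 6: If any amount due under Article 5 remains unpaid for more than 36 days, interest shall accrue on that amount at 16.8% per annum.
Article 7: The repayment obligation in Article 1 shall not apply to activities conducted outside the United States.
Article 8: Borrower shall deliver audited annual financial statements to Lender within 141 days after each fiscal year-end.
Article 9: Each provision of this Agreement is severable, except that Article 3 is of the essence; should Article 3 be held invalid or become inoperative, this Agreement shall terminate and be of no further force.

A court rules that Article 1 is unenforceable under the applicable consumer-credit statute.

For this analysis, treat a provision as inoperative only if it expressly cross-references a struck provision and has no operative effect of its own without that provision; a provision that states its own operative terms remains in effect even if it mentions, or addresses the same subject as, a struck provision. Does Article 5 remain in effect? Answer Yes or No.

No

Article 1 is struck. Article 2 operates only by reference to Article 1, so it falls with Article 1. The only function of Article 4 is the cure period for breach of Article 1, so it cannot stand once Article 1 is removed. Article 7 has no operative effect of its own apart from Article 1 and is therefore inoperative. Article 3 does nothing except set the payment deadline for the liquidated-damages amount by reference to Article 2; with Article 2 gone it has no independent effect and is inoperative. Article 5 has no operative effect of its own apart from Article 2 and is therefore inoperative. Article 6 operates only by reference to Article 5, so it falls with Article 5. Article 9 makes Article 3 an essential term, and Article 3 has been rendered inoperative by the cascade; under Article 9, the entire Agreement is therefore void. No provision of the Agreement survives. Article 5 is among the inoperative provisions, so the answer is no.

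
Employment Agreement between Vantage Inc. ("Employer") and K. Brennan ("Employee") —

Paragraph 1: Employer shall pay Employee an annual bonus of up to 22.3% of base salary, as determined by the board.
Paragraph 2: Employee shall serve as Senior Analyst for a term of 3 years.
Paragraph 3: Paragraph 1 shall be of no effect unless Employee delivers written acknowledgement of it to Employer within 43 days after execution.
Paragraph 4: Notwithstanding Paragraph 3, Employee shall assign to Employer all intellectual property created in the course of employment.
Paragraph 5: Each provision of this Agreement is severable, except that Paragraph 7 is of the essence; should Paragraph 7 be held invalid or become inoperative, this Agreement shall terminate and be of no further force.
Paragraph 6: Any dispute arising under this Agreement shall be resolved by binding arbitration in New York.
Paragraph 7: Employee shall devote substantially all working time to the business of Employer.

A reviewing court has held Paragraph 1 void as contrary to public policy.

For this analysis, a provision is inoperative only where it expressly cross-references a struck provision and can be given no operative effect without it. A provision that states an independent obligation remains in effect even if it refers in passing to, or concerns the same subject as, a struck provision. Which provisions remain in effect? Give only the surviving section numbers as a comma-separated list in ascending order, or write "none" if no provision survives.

Paragraph 1 is struck. The only function of Paragraph 3 is the acknowledgement condition for Paragraph 1, so it cannot stand once Paragraph 1 is removed. Although Paragraph 4 refers to Paragraph 3, its operative terms do not depend on Paragraph 3, so it remains in effect. Paragraph 5 makes Paragraph 7 an essential term, but Paragraph 7 is unaffected, so the severability proviso in Paragraph 5 preserves the remaining provisions. The provisions still in force are Paragraph 2, Paragraph 4, Paragraph 5, Paragraph 6, and Paragraph 7.

2, 4, 5, 6, 7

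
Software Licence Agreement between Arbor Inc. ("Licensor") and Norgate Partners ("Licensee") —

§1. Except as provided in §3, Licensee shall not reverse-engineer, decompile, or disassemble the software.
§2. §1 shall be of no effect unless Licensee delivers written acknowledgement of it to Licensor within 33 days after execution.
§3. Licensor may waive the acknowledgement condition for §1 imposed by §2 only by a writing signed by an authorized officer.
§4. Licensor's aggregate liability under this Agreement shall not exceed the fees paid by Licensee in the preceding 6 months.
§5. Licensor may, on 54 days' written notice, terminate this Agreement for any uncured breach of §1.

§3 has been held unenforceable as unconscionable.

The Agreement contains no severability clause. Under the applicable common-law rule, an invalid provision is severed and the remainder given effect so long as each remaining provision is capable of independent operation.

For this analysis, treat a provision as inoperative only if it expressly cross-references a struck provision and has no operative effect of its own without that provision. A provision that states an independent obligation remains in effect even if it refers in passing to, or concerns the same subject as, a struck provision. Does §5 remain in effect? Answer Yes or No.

Yes

§3 is struck. Although §1 refers to §3, its operative terms do not depend on §3, so it remains in effect. No other provision's operative terms depend on §3. With no severability clause, the stated default rule severs what cannot stand and enforces each remaining provision that can operate on its own. The provisions still in force are §1, §2, §4, and §5. §5 is among the surviving provisions, so the answer is yes.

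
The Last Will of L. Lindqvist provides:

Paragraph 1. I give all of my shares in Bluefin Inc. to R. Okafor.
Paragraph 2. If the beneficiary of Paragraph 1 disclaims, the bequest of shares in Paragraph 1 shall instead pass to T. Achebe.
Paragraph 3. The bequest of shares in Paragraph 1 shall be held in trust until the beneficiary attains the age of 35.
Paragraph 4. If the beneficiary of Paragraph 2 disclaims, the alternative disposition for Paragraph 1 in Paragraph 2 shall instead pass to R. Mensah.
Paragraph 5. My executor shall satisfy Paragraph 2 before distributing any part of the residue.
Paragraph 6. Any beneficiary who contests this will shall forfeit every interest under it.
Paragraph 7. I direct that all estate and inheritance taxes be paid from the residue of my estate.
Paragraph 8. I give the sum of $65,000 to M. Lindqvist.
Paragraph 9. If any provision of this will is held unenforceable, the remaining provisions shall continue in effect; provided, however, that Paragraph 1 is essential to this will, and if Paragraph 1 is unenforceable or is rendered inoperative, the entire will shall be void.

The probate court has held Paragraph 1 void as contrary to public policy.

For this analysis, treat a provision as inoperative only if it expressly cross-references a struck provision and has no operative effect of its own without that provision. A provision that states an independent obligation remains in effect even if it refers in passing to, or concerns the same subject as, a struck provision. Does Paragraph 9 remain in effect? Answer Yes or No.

No

Paragraph 1 is struck. Paragraph 2 has no operative effect of its own apart from Paragraph 1 and is therefore inoperative. Paragraph 3 merely fixes the trust for Paragraph 1; with Paragraph 1 gone it has nothing to operate on and falls away. Paragraph 4 merely fixes the alternative disposition for Paragraph 2; with Paragraph 2 gone it has nothing to operate on and falls away. Paragraph 5 merely fixes the priority direction for Paragraph 2; with Paragraph 2 gone it has nothing to operate on and falls away. Paragraph 9 makes Paragraph 1 an essential term, and Paragraph 1 is the provision held invalid; under Paragraph 9, the entire will is therefore void. No provision of the will survives. Paragraph 9 is among the inoperative provisions, so the answer is no.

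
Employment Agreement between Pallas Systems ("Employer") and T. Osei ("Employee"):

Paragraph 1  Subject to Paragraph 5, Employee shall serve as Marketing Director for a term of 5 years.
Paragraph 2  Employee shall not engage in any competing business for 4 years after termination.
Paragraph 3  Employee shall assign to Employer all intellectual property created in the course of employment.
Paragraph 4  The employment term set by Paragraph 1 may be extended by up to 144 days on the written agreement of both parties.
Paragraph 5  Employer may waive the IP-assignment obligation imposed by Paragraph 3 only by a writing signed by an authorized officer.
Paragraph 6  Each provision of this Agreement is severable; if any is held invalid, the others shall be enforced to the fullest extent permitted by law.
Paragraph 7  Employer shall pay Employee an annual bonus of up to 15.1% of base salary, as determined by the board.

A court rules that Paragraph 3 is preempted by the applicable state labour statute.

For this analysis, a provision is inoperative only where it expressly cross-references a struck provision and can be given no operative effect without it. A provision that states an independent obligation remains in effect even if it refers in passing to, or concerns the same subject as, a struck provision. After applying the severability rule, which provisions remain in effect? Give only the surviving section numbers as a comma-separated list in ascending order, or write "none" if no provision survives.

1, 2, 4, 6, 7

Paragraph 3 is struck. The only function of Paragraph 5 is the waiver condition for Paragraph 3, so it cannot stand once Paragraph 3 is removed. Paragraph 1 mentions Paragraph 5 but its own obligation stands independently of Paragraph 5, so Paragraph 1 is not affected. Paragraph 6 is a severability clause and preserves every provision that can still be given independent effect. Paragraph 1, Paragraph 2, Paragraph 4, Paragraph 6, and Paragraph 7 remain in effect.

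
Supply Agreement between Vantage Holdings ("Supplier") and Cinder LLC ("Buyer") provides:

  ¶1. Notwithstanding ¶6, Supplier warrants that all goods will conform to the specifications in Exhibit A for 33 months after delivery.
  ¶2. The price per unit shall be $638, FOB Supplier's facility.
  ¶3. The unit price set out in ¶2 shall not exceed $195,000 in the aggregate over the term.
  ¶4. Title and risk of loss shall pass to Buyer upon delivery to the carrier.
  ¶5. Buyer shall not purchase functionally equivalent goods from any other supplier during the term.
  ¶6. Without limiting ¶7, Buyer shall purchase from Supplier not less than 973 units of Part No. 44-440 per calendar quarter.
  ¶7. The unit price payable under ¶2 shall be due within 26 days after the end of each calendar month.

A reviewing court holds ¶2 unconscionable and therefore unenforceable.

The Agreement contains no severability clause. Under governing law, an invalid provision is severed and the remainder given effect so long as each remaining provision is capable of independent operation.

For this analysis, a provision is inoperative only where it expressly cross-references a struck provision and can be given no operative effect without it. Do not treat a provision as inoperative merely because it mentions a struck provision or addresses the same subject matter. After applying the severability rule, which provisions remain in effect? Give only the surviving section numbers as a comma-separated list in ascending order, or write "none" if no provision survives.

¶2 is struck. ¶3 operates only by reference to ¶2, so it falls with ¶2. ¶7 does nothing except set the payment deadline for the unit price by reference to ¶2; with ¶2 gone it has no independent effect and is inoperative. ¶6 mentions ¶7 but its own obligation stands independently of ¶7, so ¶6 is not affected. Under the stated default rule, only provisions that cannot operate independently fall away; the rest are enforced. ¶1, ¶4, ¶5, and ¶6 remain in effect.

1, 4, 5, 6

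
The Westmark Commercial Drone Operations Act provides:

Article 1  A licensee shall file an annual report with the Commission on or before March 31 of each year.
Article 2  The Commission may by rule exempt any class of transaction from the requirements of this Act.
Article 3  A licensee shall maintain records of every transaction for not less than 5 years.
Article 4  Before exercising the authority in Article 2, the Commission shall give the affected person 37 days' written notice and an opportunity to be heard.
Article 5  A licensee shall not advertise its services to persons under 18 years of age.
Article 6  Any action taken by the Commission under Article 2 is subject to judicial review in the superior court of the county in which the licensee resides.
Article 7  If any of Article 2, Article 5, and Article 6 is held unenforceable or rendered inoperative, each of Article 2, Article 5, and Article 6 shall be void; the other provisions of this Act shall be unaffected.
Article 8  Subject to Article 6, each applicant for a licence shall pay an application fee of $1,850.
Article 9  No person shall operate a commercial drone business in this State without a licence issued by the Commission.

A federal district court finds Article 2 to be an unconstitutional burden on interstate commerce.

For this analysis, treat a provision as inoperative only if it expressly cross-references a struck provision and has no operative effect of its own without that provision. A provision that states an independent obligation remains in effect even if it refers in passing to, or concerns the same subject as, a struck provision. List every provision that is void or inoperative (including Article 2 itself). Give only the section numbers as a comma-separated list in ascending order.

Article 2 is struck. Article 4 operates only by reference to Article 2, so it falls with Article 2. Article 6 operates only by reference to Article 2, so it falls with Article 2. Although Article 8 refers to Article 6, its operative terms do not depend on Article 6, so it remains in effect. Article 7 declares Article 2, Article 5, and Article 6 mutually dependent; since one of them has fallen, all of them are of no effect. That brings down Article 5 as well. The remainder continues in force under Article 7. That leaves Article 1, Article 3, Article 7, Article 8, and Article 9 in effect.

2, 4, 5, 6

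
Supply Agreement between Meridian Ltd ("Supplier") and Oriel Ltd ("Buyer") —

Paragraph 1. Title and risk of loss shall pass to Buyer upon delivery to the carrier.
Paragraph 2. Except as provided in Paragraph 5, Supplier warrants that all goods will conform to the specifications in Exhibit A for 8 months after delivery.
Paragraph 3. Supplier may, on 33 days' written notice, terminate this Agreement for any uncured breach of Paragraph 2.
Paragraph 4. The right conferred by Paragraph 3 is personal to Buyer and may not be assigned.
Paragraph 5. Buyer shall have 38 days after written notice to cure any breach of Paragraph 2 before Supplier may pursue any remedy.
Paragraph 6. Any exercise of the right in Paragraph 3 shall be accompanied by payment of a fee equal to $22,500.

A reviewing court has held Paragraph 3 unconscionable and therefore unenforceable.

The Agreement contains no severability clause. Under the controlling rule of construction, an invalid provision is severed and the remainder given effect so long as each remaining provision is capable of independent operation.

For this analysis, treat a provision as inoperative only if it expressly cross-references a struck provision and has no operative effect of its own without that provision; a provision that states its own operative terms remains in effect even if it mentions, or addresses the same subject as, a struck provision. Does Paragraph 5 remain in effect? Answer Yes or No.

Paragraph 3 is struck. Paragraph 4 operates only by reference to Paragraph 3, so it falls with Paragraph 3. Paragraph 6 has no operative effect of its own apart from Paragraph 3 and is therefore inoperative. Under the stated default rule, only provisions that cannot operate independently fall away; the rest are enforced. That leaves Paragraph 1, Paragraph 2, and Paragraph 5 in effect. Paragraph 5 is among the surviving provisions, so the answer is yes.

Yes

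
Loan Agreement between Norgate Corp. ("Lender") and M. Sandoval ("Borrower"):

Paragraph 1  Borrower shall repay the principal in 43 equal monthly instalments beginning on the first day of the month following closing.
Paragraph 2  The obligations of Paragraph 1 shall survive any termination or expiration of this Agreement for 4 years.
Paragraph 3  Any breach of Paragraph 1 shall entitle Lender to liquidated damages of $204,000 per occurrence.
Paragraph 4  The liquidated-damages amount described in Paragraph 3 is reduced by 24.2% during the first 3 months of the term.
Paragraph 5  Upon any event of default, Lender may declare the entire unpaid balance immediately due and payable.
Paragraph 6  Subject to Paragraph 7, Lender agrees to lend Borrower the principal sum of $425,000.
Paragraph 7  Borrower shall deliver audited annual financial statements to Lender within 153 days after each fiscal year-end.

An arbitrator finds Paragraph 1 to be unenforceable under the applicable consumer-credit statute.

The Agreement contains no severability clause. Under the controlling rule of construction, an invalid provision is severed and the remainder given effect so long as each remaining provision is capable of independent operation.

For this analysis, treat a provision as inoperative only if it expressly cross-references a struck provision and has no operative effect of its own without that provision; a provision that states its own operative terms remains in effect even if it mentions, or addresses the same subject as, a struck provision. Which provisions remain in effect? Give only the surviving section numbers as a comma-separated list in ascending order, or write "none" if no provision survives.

Paragraph 1 is struck. The only function of Paragraph 2 is the survival period for Paragraph 1, so it cannot stand once Paragraph 1 is removed. Paragraph 3 does nothing except set the liquidated-damages amount by reference to Paragraph 1; with Paragraph 1 gone it has no independent effect and is inoperative. The whole of Paragraph 4 is the introductory reduction to the liquidated-damages amount, defined by reference to Paragraph 3, so Paragraph 4 cannot stand once Paragraph 3 is removed. With no severability clause, the stated default rule severs what cannot stand and enforces each remaining provision that can operate on its own. The provisions still in force are Paragraph 5, Paragraph 6, and Paragraph 7.

5, 6, 7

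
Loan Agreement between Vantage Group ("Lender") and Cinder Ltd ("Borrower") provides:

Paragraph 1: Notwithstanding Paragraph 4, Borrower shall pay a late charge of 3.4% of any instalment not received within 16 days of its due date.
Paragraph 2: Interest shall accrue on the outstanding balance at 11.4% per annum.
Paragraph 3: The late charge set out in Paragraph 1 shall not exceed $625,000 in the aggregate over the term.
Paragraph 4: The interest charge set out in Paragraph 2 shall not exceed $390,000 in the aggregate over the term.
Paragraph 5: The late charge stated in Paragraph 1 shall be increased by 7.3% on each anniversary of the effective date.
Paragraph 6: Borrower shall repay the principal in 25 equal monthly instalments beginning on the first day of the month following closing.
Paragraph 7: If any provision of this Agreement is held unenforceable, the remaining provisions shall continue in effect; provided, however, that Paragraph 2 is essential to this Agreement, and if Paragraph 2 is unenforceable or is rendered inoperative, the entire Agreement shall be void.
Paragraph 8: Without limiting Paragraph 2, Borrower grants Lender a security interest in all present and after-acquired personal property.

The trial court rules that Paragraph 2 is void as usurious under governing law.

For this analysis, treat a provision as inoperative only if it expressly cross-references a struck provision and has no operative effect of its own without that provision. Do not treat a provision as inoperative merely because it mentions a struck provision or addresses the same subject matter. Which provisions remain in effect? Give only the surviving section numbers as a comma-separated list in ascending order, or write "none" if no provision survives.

none

Paragraph 2 is struck. Paragraph 4 does nothing except set the aggregate cap on the interest charge by reference to Paragraph 2; with Paragraph 2 gone it has no independent effect and is inoperative. Paragraph 7 makes Paragraph 2 an essential term, and Paragraph 2 is the provision held invalid; under Paragraph 7, the entire Agreement is therefore void. No provision of the Agreement survives.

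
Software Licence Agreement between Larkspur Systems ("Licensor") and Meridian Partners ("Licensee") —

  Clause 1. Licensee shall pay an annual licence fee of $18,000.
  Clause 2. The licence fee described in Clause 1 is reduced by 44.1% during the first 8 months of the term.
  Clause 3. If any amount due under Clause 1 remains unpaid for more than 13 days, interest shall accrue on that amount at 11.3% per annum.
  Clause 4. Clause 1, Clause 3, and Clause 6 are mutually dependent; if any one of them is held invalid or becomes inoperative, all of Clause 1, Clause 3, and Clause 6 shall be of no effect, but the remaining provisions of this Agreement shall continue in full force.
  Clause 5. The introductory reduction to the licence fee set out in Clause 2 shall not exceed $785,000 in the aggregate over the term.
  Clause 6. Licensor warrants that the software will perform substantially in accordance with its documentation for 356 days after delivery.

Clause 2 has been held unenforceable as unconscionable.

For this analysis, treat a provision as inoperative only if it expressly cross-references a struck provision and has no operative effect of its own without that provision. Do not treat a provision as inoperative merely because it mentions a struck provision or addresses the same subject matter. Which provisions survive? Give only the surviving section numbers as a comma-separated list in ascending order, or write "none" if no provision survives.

Clause 2 is struck. Clause 5 has no operative effect of its own apart from Clause 2 and is therefore inoperative. Clause 4 ties Clause 1, Clause 3, and Clause 6 together, but none of those is affected here; the remaining provisions continue in force under Clause 4. Clause 1, Clause 3, Clause 4, and Clause 6 remain in effect.

1, 3, 4, 6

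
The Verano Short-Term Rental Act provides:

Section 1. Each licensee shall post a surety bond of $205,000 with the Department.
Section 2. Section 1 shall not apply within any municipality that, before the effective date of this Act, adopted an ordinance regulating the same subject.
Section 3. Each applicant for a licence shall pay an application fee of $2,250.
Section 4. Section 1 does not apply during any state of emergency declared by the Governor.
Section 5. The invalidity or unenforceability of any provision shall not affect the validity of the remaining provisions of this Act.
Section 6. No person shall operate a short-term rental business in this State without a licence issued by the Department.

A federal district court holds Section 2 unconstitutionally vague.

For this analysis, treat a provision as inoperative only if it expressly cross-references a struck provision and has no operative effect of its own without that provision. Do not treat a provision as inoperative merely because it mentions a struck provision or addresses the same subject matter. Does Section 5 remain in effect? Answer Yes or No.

Yes

Section 2 is struck. Nothing else in the Act is defined by reference to Section 2. Under the severability clause in Section 5, the remaining provisions continue in force. The provisions still in force are Section 1, Section 3, Section 4, Section 5, and Section 6. Section 5 is among the surviving provisions, so the answer is yes.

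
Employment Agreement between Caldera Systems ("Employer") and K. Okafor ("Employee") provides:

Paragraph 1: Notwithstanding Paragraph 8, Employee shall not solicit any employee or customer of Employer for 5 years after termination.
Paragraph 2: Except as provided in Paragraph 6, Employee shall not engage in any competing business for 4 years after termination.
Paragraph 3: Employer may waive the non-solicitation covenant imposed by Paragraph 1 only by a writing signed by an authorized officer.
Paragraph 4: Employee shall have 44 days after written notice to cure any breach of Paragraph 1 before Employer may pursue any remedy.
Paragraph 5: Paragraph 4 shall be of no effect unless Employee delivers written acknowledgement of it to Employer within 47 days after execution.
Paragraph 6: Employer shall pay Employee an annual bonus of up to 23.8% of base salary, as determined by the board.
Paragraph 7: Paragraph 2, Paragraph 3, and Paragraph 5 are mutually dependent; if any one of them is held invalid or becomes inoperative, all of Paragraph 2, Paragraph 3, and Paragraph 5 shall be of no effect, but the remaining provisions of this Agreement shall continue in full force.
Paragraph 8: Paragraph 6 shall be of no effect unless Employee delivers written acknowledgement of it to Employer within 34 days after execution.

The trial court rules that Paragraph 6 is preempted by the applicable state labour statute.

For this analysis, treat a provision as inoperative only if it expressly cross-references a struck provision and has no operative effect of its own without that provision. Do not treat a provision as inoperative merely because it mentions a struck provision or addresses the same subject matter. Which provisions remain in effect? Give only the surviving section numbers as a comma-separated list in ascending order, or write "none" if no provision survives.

Paragraph 6 is struck. Paragraph 8 merely fixes the acknowledgement condition for Paragraph 6; with Paragraph 6 gone it has nothing to operate on and falls away. Paragraph 2 mentions Paragraph 6 but its own obligation stands independently of Paragraph 6, so Paragraph 2 is not affected. Paragraph 1 mentions Paragraph 8 but its own obligation stands independently of Paragraph 8, so Paragraph 1 is not affected. Paragraph 7 ties Paragraph 2, Paragraph 3, and Paragraph 5 together, but none of those is affected here; the remaining provisions continue in force under Paragraph 7. That leaves Paragraph 1, Paragraph 2, Paragraph 3, Paragraph 4, Paragraph 5, and Paragraph 7 in effect.

1, 2, 3, 4, 5, 7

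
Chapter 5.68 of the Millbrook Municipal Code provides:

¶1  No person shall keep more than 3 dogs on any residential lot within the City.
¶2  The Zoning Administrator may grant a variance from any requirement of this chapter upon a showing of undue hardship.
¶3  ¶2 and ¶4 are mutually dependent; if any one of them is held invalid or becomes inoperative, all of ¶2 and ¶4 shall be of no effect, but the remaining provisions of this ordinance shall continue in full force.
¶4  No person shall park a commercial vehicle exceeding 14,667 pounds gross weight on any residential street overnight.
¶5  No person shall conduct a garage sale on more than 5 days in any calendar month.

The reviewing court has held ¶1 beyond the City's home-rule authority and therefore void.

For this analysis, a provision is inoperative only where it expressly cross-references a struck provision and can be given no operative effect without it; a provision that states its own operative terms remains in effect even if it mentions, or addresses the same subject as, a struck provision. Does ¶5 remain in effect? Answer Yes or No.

Yes

¶1 is struck. Nothing else in the ordinance is defined by reference to ¶1. ¶3 ties ¶2 and ¶4 together, but none of those is affected here; the remaining provisions continue in force under ¶3. That leaves ¶2, ¶3, ¶4, and ¶5 in effect. ¶5 is among the surviving provisions, so the answer is yes.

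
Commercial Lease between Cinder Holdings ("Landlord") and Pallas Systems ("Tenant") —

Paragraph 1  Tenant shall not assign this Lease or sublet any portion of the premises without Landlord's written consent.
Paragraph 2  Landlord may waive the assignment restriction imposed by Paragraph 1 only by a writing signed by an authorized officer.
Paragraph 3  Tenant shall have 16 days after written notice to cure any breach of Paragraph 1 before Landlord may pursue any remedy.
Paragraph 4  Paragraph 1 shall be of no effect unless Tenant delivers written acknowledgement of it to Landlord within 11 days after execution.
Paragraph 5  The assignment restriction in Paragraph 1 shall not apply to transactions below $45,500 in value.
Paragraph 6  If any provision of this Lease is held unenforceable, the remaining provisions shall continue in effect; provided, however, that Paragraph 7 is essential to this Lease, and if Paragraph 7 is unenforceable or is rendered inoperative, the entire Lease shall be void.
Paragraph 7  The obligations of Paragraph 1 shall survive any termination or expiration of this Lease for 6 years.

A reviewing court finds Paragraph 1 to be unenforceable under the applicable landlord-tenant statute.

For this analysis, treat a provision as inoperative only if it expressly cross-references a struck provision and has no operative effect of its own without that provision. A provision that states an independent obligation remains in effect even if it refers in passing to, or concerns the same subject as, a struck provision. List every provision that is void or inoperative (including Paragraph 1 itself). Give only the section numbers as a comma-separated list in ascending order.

Paragraph 1 is struck. Paragraph 2 merely fixes the waiver condition for Paragraph 1; with Paragraph 1 gone it has nothing to operate on and falls away. Paragraph 3 has no operative effect of its own apart from Paragraph 1 and is therefore inoperative. Paragraph 4 merely fixes the acknowledgement condition for Paragraph 1; with Paragraph 1 gone it has nothing to operate on and falls away. Paragraph 5 has no operative effect of its own apart from Paragraph 1 and is therefore inoperative. The only function of Paragraph 7 is the survival period for Paragraph 1, so it cannot stand once Paragraph 1 is removed. Paragraph 6 makes Paragraph 7 an essential term, and Paragraph 7 has been rendered inoperative by the cascade; under Paragraph 6, the entire Lease is therefore void. No provision of the Lease survives.

1, 2, 3, 4, 5, 6, 7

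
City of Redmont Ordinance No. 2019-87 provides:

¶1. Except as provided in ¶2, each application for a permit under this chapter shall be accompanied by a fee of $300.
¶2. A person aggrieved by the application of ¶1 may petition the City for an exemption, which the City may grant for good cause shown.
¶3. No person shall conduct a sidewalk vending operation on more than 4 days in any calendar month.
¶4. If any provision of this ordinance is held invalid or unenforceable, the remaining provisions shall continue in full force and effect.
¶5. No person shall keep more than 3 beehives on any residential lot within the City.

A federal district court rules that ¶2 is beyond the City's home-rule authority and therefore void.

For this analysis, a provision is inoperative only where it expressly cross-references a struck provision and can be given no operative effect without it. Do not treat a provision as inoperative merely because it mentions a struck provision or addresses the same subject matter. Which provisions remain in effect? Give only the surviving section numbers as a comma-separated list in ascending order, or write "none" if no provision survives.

1, 3, 4, 5

¶2 is struck. ¶1 mentions ¶2 but its own obligation stands independently of ¶2, so ¶1 is not affected. No other provision's operative terms depend on ¶2. Under the severability clause in ¶4, the remaining provisions continue in force. The provisions still in force are ¶1, ¶3, ¶4, and ¶5.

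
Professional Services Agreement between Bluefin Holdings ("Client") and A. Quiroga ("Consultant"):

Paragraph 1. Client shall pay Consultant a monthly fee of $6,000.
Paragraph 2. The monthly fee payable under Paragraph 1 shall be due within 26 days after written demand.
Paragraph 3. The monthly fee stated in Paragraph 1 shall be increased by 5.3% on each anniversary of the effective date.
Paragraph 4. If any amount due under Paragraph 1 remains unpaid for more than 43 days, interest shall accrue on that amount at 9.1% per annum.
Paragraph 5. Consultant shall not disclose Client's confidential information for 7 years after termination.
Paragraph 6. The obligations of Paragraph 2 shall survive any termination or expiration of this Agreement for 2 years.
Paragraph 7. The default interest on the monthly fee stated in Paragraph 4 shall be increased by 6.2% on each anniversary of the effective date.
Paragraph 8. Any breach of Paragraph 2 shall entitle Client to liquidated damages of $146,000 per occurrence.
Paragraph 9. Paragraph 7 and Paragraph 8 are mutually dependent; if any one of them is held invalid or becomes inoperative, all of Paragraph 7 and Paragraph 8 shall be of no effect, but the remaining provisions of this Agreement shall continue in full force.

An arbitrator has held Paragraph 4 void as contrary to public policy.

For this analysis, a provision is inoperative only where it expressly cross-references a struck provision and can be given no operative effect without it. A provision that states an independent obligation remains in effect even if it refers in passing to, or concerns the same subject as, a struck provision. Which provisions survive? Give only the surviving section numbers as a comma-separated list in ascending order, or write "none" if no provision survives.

Paragraph 4 is struck. Paragraph 7 does nothing except set the escalation of the default interest on the monthly fee by reference to Paragraph 4; with Paragraph 4 gone it has no independent effect and is inoperative. Paragraph 9 declares Paragraph 7 and Paragraph 8 mutually dependent; since one of them has fallen, all of them are of no effect. That brings down Paragraph 8 as well. The remainder continues in force under Paragraph 9. The provisions still in force are Paragraph 1, Paragraph 2, Paragraph 3, Paragraph 5, Paragraph 6, and Paragraph 9.

1, 2, 3, 5, 6, 9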